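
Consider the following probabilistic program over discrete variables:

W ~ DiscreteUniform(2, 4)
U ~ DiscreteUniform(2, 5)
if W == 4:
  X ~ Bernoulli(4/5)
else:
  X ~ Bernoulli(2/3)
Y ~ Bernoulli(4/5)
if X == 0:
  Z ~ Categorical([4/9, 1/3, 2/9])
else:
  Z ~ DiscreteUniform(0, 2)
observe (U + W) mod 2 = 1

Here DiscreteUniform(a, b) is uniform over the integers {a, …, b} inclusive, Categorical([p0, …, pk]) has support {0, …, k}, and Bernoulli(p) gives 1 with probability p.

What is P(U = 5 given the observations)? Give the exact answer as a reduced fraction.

P(U = 5 | obs) = 1/3

Enumerate traces; 72 have nonzero weight after conditioning:
  (W=2, U=3, X=0, Y=0, Z=0) weight 1/405
  (W=2, U=3, X=0, Y=0, Z=1) weight 1/540
  (W=2, U=3, X=0, Y=0, Z=2) weight 1/810
  (W=2, U=3, X=0, Y=1, Z=0) weight 4/405
  (W=2, U=3, X=0, Y=1, Z=1) weight 1/135
  (W=2, U=3, X=0, Y=1, Z=2) weight 2/405
  (W=2, U=3, X=1, Y=0, Z=0) weight 1/270
  (W=2, U=3, X=1, Y=0, Z=1) weight 1/270
  (W=2, U=5, X=0, Y=0, Z=0) weight 1/405
  (W=3, U=2, X=0, Y=0, Z=0) weight 1/405
  … 62 more
Group by U:
  weight(U=2) = 1/12
  weight(U=3) = 1/6
  weight(U=4) = 1/12
  weight(U=5) = 1/6
Total weight = 1/12 + 1/6 + 1/12 + 1/6 = 1/2
P(U=2 | obs) = 1/12 / 1/2 = 1/6
P(U=3 | obs) = 1/6 / 1/2 = 1/3
P(U=4 | obs) = 1/12 / 1/2 = 1/6
P(U=5 | obs) = 1/6 / 1/2 = 1/3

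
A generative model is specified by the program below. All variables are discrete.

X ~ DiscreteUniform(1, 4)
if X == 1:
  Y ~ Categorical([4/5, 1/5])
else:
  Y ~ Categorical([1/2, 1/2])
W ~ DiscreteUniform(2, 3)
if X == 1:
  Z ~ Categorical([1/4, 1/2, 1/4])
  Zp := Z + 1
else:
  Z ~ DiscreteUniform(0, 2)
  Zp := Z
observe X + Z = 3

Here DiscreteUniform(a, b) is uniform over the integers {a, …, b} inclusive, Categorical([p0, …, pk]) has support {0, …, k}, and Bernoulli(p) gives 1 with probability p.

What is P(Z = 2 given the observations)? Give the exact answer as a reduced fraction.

Enumerate traces; 12 have nonzero weight after conditioning:
  (X=1, Y=0, W=2, Z=2) weight 1/40
  (X=1, Y=0, W=3, Z=2) weight 1/40
  (X=1, Y=1, W=2, Z=2) weight 1/160
  (X=1, Y=1, W=3, Z=2) weight 1/160
  (X=2, Y=0, W=2, Z=1) weight 1/48
  (X=2, Y=0, W=3, Z=1) weight 1/48
  (X=2, Y=1, W=2, Z=1) weight 1/48
  (X=2, Y=1, W=3, Z=1) weight 1/48
  (X=3, Y=0, W=2, Z=0) weight 1/48
  … 3 more
Group by Z:
  weight(Z=0) = 1/12
  weight(Z=1) = 1/12
  weight(Z=2) = 1/16
Total weight = 1/12 + 1/12 + 1/16 = 11/48
P(Z=0 | obs) = 1/12 / 11/48 = 4/11
P(Z=1 | obs) = 1/12 / 11/48 = 4/11
P(Z=2 | obs) = 1/16 / 11/48 = 3/11

P(Z = 2 | obs) = 3/11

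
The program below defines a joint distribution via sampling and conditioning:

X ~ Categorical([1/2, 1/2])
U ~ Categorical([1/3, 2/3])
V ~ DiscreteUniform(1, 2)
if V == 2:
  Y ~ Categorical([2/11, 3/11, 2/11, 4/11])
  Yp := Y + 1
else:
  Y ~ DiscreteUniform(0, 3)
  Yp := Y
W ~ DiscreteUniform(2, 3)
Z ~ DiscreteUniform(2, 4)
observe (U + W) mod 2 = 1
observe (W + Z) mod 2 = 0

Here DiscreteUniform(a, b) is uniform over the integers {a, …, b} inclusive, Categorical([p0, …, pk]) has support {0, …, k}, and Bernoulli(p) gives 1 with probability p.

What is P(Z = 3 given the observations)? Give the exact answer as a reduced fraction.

Enumerate traces; 48 have nonzero weight after conditioning:
  (X=0, U=0, V=1, Y=0, W=3, Z=3) weight 1/288
  (X=0, U=0, V=1, Y=1, W=3, Z=3) weight 1/288
  (X=0, U=0, V=1, Y=2, W=3, Z=3) weight 1/288
  (X=0, U=0, V=1, Y=3, W=3, Z=3) weight 1/288
  (X=0, U=0, V=2, Y=0, W=3, Z=3) weight 1/396
  (X=0, U=0, V=2, Y=1, W=3, Z=3) weight 1/264
  (X=0, U=0, V=2, Y=2, W=3, Z=3) weight 1/396
  (X=0, U=0, V=2, Y=3, W=3, Z=3) weight 1/198
  (X=0, U=1, V=1, Y=0, W=2, Z=2) weight 1/144
  (X=0, U=1, V=1, Y=0, W=2, Z=4) weight 1/144
  … 38 more
Group by Z:
  weight(Z=2) = 1/9
  weight(Z=3) = 1/18
  weight(Z=4) = 1/9
Total weight = 1/9 + 1/18 + 1/9 = 5/18
P(Z=2 | obs) = 1/9 / 5/18 = 2/5
P(Z=3 | obs) = 1/18 / 5/18 = 1/5
P(Z=4 | obs) = 1/9 / 5/18 = 2/5

P(Z = 3 | obs) = 1/5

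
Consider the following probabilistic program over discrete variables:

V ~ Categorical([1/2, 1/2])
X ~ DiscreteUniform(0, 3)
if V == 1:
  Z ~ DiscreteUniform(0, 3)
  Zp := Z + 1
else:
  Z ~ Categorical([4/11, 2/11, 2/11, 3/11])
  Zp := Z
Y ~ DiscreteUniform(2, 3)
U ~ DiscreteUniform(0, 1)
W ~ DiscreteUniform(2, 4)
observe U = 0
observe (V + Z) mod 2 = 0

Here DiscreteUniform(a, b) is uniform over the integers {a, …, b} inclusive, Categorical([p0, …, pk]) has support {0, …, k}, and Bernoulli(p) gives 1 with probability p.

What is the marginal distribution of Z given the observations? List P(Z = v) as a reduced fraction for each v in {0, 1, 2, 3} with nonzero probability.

P(Z=0) = 8/23, P(Z=1) = 11/46, P(Z=2) = 4/23, P(Z=3) = 11/46

Enumerate traces; 96 have nonzero weight after conditioning:
  (V=0, X=0, Z=0, Y=2, U=0, W=2) weight 1/264
  (V=0, X=0, Z=0, Y=2, U=0, W=3) weight 1/264
  (V=0, X=0, Z=0, Y=2, U=0, W=4) weight 1/264
  (V=0, X=0, Z=0, Y=3, U=0, W=2) weight 1/264
  (V=0, X=0, Z=0, Y=3, U=0, W=3) weight 1/264
  (V=0, X=0, Z=0, Y=3, U=0, W=4) weight 1/264
  (V=0, X=0, Z=2, Y=2, U=0, W=2) weight 1/528
  (V=0, X=0, Z=2, Y=2, U=0, W=3) weight 1/528
  (V=1, X=0, Z=1, Y=2, U=0, W=2) weight 1/384
  (V=1, X=0, Z=3, Y=2, U=0, W=2) weight 1/384
  … 86 more
Group by Z:
  weight(Z=0) = 1/11
  weight(Z=1) = 1/16
  weight(Z=2) = 1/22
  weight(Z=3) = 1/16
Total weight = 1/11 + 1/16 + 1/22 + 1/16 = 23/88
P(Z=0 | obs) = 1/11 / 23/88 = 8/23
P(Z=1 | obs) = 1/16 / 23/88 = 11/46
P(Z=2 | obs) = 1/22 / 23/88 = 4/23
P(Z=3 | obs) = 1/16 / 23/88 = 11/46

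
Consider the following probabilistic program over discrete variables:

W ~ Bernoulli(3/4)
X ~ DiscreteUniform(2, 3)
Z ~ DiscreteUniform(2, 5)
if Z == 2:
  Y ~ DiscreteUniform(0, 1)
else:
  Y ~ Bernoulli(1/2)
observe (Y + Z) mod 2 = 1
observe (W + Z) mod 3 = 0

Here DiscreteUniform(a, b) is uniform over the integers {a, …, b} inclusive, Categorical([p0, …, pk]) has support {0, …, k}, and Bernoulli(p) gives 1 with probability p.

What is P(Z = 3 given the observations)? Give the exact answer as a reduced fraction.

P(Z = 3 | obs) = 1/7

Enumerate traces; 6 have nonzero weight after conditioning:
  (W=0, X=2, Z=3, Y=0) weight 1/64
  (W=0, X=3, Z=3, Y=0) weight 1/64
  (W=1, X=2, Z=2, Y=1) weight 3/64
  (W=1, X=2, Z=5, Y=0) weight 3/64
  (W=1, X=3, Z=2, Y=1) weight 3/64
  (W=1, X=3, Z=5, Y=0) weight 3/64
Group by Z:
  weight(Z=2) = 3/32
  weight(Z=3) = 1/32
  weight(Z=5) = 3/32
Total weight = 3/32 + 1/32 + 3/32 = 7/32
P(Z=2 | obs) = 3/32 / 7/32 = 3/7
P(Z=3 | obs) = 1/32 / 7/32 = 1/7
P(Z=5 | obs) = 3/32 / 7/32 = 3/7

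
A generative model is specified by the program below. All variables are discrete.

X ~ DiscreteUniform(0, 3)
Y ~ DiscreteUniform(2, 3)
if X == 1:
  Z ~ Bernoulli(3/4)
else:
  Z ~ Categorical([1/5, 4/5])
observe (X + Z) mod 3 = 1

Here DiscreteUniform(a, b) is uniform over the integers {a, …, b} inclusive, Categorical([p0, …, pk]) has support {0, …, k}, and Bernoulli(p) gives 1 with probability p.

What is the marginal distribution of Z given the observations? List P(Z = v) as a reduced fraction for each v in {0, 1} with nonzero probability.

Enumerate traces; 6 have nonzero weight after conditioning:
  (X=0, Y=2, Z=1) weight 1/10
  (X=0, Y=3, Z=1) weight 1/10
  (X=1, Y=2, Z=0) weight 1/32
  (X=1, Y=3, Z=0) weight 1/32
  (X=3, Y=2, Z=1) weight 1/10
  (X=3, Y=3, Z=1) weight 1/10
Group by Z:
  weight(Z=0) = 1/16
  weight(Z=1) = 2/5
Total weight = 1/16 + 2/5 = 37/80
P(Z=0 | obs) = 1/16 / 37/80 = 5/37
P(Z=1 | obs) = 2/5 / 37/80 = 32/37

P(Z=0) = 5/37, P(Z=1) = 32/37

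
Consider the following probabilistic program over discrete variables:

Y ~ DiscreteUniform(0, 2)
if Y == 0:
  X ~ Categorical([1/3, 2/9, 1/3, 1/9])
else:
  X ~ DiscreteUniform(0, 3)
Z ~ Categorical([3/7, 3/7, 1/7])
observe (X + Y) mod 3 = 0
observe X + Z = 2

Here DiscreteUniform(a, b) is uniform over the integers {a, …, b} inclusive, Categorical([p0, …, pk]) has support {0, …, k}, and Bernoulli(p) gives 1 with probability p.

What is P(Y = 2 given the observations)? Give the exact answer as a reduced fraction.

Enumerate traces; 3 have nonzero weight after conditioning:
  (Y=0, X=0, Z=2) weight 1/63
  (Y=1, X=2, Z=0) weight 1/28
  (Y=2, X=1, Z=1) weight 1/28
Group by Y:
  weight(Y=0) = 1/63
  weight(Y=1) = 1/28
  weight(Y=2) = 1/28
Total weight = 1/63 + 1/28 + 1/28 = 11/126
P(Y=0 | obs) = 1/63 / 11/126 = 2/11
P(Y=1 | obs) = 1/28 / 11/126 = 9/22
P(Y=2 | obs) = 1/28 / 11/126 = 9/22

P(Y = 2 | obs) = 9/22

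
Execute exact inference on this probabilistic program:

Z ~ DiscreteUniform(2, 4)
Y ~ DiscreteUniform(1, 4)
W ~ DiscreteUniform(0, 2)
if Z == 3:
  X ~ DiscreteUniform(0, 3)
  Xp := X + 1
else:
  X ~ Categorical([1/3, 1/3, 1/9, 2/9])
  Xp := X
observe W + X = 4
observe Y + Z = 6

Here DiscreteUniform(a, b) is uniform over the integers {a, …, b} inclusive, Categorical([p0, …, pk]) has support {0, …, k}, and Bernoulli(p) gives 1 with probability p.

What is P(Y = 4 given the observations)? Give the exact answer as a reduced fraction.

P(Y = 4 | obs) = 2/7

Enumerate traces; 6 have nonzero weight after conditioning:
  (Z=2, Y=4, W=1, X=3) weight 1/162
  (Z=2, Y=4, W=2, X=2) weight 1/324
  (Z=3, Y=3, W=1, X=3) weight 1/144
  (Z=3, Y=3, W=2, X=2) weight 1/144
  (Z=4, Y=2, W=1, X=3) weight 1/162
  (Z=4, Y=2, W=2, X=2) weight 1/324
Group by Y:
  weight(Y=2) = 1/108
  weight(Y=3) = 1/72
  weight(Y=4) = 1/108
Total weight = 1/108 + 1/72 + 1/108 = 7/216
P(Y=2 | obs) = 1/108 / 7/216 = 2/7
P(Y=3 | obs) = 1/72 / 7/216 = 3/7
P(Y=4 | obs) = 1/108 / 7/216 = 2/7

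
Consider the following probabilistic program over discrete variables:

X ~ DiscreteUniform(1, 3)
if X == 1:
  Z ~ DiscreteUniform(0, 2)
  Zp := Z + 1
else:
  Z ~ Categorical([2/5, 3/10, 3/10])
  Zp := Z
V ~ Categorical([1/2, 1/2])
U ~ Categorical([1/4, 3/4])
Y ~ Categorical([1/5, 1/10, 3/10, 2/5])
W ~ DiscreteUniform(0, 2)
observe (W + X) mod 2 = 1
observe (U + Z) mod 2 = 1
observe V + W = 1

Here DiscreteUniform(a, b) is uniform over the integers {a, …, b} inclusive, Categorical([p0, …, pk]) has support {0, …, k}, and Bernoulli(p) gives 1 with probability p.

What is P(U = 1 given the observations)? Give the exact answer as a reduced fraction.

Enumerate traces; 36 have nonzero weight after conditioning:
  (X=1, Z=0, V=1, U=1, Y=0, W=0) weight 1/360
  (X=1, Z=0, V=1, U=1, Y=1, W=0) weight 1/720
  (X=1, Z=0, V=1, U=1, Y=2, W=0) weight 1/240
  (X=1, Z=0, V=1, U=1, Y=3, W=0) weight 1/180
  (X=1, Z=1, V=1, U=0, Y=0, W=0) weight 1/1080
  (X=1, Z=1, V=1, U=0, Y=1, W=0) weight 1/2160
  (X=1, Z=1, V=1, U=0, Y=2, W=0) weight 1/720
  (X=1, Z=1, V=1, U=0, Y=3, W=0) weight 1/540
  … 28 more
Group by U:
  weight(U=0) = 7/540
  weight(U=1) = 31/360
Total weight = 7/540 + 31/360 = 107/1080
P(U=0 | obs) = 7/540 / 107/1080 = 14/107
P(U=1 | obs) = 31/360 / 107/1080 = 93/107

P(U = 1 | obs) = 93/107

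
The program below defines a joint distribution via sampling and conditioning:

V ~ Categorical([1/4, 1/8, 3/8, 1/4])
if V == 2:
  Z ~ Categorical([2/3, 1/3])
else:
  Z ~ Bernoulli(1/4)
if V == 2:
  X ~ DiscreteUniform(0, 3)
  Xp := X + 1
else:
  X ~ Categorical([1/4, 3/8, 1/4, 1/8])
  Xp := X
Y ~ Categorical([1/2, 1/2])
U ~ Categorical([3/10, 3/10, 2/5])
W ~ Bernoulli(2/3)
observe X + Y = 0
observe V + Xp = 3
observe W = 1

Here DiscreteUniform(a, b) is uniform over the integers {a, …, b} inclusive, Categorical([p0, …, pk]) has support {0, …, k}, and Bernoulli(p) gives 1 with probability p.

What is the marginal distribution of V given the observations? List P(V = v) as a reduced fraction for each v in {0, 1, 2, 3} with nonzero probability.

P(V=2) = 3/5, P(V=3) = 2/5

Enumerate traces; 12 have nonzero weight after conditioning:
  (V=2, Z=0, X=0, Y=0, U=0, W=1) weight 1/160
  (V=2, Z=0, X=0, Y=0, U=1, W=1) weight 1/160
  (V=2, Z=0, X=0, Y=0, U=2, W=1) weight 1/120
  (V=2, Z=1, X=0, Y=0, U=0, W=1) weight 1/320
  (V=2, Z=1, X=0, Y=0, U=1, W=1) weight 1/320
  (V=2, Z=1, X=0, Y=0, U=2, W=1) weight 1/240
  (V=3, Z=0, X=0, Y=0, U=0, W=1) weight 3/640
  (V=3, Z=0, X=0, Y=0, U=1, W=1) weight 3/640
  … 4 more
Group by V:
  weight(V=2) = 1/32
  weight(V=3) = 1/48
Total weight = 1/32 + 1/48 = 5/96
P(V=2 | obs) = 1/32 / 5/96 = 3/5
P(V=3 | obs) = 1/48 / 5/96 = 2/5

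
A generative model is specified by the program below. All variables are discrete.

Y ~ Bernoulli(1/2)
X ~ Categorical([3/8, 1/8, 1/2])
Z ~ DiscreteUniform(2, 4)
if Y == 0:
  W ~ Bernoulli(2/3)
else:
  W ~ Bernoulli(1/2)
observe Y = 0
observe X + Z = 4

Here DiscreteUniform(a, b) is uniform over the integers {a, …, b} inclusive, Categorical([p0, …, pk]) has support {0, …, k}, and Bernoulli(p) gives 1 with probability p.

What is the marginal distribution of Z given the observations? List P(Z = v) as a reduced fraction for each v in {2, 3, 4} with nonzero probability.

P(Z=2) = 1/2, P(Z=3) = 1/8, P(Z=4) = 3/8

Enumerate traces; 6 have nonzero weight after conditioning:
  (Y=0, X=0, Z=4, W=0) weight 1/48
  (Y=0, X=0, Z=4, W=1) weight 1/24
  (Y=0, X=1, Z=3, W=0) weight 1/144
  (Y=0, X=1, Z=3, W=1) weight 1/72
  (Y=0, X=2, Z=2, W=0) weight 1/36
  (Y=0, X=2, Z=2, W=1) weight 1/18
Group by Z:
  weight(Z=2) = 1/12
  weight(Z=3) = 1/48
  weight(Z=4) = 1/16
Total weight = 1/12 + 1/48 + 1/16 = 1/6
P(Z=2 | obs) = 1/12 / 1/6 = 1/2
P(Z=3 | obs) = 1/48 / 1/6 = 1/8
P(Z=4 | obs) = 1/16 / 1/6 = 3/8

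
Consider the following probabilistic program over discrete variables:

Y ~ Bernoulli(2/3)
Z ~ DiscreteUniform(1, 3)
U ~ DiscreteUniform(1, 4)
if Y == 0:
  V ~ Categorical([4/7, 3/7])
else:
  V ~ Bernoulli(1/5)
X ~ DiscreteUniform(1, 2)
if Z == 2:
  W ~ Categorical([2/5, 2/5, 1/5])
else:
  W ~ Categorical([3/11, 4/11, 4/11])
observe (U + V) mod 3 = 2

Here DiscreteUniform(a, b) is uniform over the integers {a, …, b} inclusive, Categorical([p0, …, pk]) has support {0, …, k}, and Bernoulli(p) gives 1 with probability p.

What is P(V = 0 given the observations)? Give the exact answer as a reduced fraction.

P(V = 0 | obs) = 38/67

Enumerate traces; 108 have nonzero weight after conditioning:
  (Y=0, Z=1, U=1, V=1, X=1, W=0) weight 1/616
  (Y=0, Z=1, U=1, V=1, X=1, W=1) weight 1/462
  (Y=0, Z=1, U=1, V=1, X=1, W=2) weight 1/462
  (Y=0, Z=1, U=1, V=1, X=2, W=0) weight 1/616
  (Y=0, Z=1, U=1, V=1, X=2, W=1) weight 1/462
  (Y=0, Z=1, U=1, V=1, X=2, W=2) weight 1/462
  (Y=0, Z=1, U=2, V=0, X=1, W=0) weight 1/462
  (Y=0, Z=1, U=2, V=0, X=1, W=1) weight 2/693
  … 100 more
Group by V:
  weight(V=0) = 19/105
  weight(V=1) = 29/210
Total weight = 19/105 + 29/210 = 67/210
P(V=0 | obs) = 19/105 / 67/210 = 38/67
P(V=1 | obs) = 29/210 / 67/210 = 29/67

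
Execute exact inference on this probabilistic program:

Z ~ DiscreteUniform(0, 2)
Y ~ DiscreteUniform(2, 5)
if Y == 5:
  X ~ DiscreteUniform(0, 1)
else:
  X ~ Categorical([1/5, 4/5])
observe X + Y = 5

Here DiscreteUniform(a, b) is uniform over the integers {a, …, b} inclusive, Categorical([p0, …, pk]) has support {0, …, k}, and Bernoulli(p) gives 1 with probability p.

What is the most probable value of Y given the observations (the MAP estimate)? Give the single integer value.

argmax_v P(Y = v | obs) = 4

Enumerate traces; 6 have nonzero weight after conditioning:
  (Z=0, Y=4, X=1) weight 1/15
  (Z=0, Y=5, X=0) weight 1/24
  (Z=1, Y=4, X=1) weight 1/15
  (Z=1, Y=5, X=0) weight 1/24
  (Z=2, Y=4, X=1) weight 1/15
  (Z=2, Y=5, X=0) weight 1/24
Group by Y:
  weight(Y=4) = 1/5
  weight(Y=5) = 1/8
Total weight = 1/5 + 1/8 = 13/40
P(Y=4 | obs) = 1/5 / 13/40 = 8/13
P(Y=5 | obs) = 1/8 / 13/40 = 5/13
argmax = 4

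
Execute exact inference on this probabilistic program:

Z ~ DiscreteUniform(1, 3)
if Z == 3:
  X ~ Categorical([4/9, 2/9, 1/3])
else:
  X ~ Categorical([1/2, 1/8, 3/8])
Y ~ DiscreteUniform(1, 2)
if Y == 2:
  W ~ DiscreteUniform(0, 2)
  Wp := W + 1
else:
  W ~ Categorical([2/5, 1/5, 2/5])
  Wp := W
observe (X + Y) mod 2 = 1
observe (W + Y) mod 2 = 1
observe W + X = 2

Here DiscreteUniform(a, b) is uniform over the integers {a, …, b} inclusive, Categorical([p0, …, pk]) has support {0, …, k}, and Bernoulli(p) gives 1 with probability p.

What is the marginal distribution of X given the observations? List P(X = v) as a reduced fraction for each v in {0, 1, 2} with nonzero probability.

Enumerate traces; 9 have nonzero weight after conditioning:
  (Z=1, X=0, Y=1, W=2) weight 1/30
  (Z=1, X=1, Y=2, W=1) weight 1/144
  (Z=1, X=2, Y=1, W=0) weight 1/40
  (Z=2, X=0, Y=1, W=2) weight 1/30
  (Z=2, X=1, Y=2, W=1) weight 1/144
  (Z=2, X=2, Y=1, W=0) weight 1/40
  (Z=3, X=0, Y=1, W=2) weight 4/135
  (Z=3, X=1, Y=2, W=1) weight 1/81
  … 1 more
Group by X:
  weight(X=0) = 13/135
  weight(X=1) = 17/648
  weight(X=2) = 13/180
Total weight = 13/135 + 17/648 + 13/180 = 631/3240
P(X=0 | obs) = 13/135 / 631/3240 = 312/631
P(X=1 | obs) = 17/648 / 631/3240 = 85/631
P(X=2 | obs) = 13/180 / 631/3240 = 234/631

P(X=0) = 312/631, P(X=1) = 85/631, P(X=2) = 234/631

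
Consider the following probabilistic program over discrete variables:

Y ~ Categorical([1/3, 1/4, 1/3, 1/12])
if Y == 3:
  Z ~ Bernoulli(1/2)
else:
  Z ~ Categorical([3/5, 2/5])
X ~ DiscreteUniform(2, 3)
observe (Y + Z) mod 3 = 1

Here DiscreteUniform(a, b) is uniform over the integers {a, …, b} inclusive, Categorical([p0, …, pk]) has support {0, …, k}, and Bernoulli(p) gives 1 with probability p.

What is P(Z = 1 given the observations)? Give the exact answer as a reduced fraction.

Enumerate traces; 6 have nonzero weight after conditioning:
  (Y=0, Z=1, X=2) weight 1/15
  (Y=0, Z=1, X=3) weight 1/15
  (Y=1, Z=0, X=2) weight 3/40
  (Y=1, Z=0, X=3) weight 3/40
  (Y=3, Z=1, X=2) weight 1/48
  (Y=3, Z=1, X=3) weight 1/48
Group by Z:
  weight(Z=0) = 3/20
  weight(Z=1) = 7/40
Total weight = 3/20 + 7/40 = 13/40
P(Z=0 | obs) = 3/20 / 13/40 = 6/13
P(Z=1 | obs) = 7/40 / 13/40 = 7/13

P(Z = 1 | obs) = 7/13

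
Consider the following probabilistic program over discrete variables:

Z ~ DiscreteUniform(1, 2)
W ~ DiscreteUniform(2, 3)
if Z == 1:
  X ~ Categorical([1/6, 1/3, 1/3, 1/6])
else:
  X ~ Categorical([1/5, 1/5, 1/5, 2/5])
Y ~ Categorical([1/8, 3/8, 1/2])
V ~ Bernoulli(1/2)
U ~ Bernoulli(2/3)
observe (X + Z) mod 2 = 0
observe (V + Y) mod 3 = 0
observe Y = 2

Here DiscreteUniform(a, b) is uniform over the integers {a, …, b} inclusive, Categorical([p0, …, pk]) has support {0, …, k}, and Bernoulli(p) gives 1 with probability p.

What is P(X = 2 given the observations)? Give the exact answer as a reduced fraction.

Enumerate traces; 16 have nonzero weight after conditioning:
  (Z=1, W=2, X=1, Y=2, V=1, U=0) weight 1/144
  (Z=1, W=2, X=1, Y=2, V=1, U=1) weight 1/72
  (Z=1, W=2, X=3, Y=2, V=1, U=0) weight 1/288
  (Z=1, W=2, X=3, Y=2, V=1, U=1) weight 1/144
  (Z=1, W=3, X=1, Y=2, V=1, U=0) weight 1/144
  (Z=1, W=3, X=1, Y=2, V=1, U=1) weight 1/72
  (Z=1, W=3, X=3, Y=2, V=1, U=0) weight 1/288
  (Z=1, W=3, X=3, Y=2, V=1, U=1) weight 1/144
  (Z=2, W=2, X=0, Y=2, V=1, U=0) weight 1/240
  (Z=2, W=2, X=2, Y=2, V=1, U=0) weight 1/240
  … 6 more
Group by X:
  weight(X=0) = 1/40
  weight(X=1) = 1/24
  weight(X=2) = 1/40
  weight(X=3) = 1/48
Total weight = 1/40 + 1/24 + 1/40 + 1/48 = 9/80
P(X=0 | obs) = 1/40 / 9/80 = 2/9
P(X=1 | obs) = 1/24 / 9/80 = 10/27
P(X=2 | obs) = 1/40 / 9/80 = 2/9
P(X=3 | obs) = 1/48 / 9/80 = 5/27

P(X = 2 | obs) = 2/9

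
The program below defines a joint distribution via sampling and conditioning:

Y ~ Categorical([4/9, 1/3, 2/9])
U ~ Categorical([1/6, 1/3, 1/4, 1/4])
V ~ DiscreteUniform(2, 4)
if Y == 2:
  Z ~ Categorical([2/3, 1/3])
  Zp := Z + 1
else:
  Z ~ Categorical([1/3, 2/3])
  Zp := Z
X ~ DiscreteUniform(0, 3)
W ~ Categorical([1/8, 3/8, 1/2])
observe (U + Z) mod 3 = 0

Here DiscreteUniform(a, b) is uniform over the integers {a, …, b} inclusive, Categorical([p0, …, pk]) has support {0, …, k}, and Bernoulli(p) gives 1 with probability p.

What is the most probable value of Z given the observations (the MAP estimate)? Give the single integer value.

Enumerate traces; 324 have nonzero weight after conditioning:
  (Y=0, U=0, V=2, Z=0, X=0, W=0) weight 1/3888
  (Y=0, U=0, V=2, Z=0, X=0, W=1) weight 1/1296
  (Y=0, U=0, V=2, Z=0, X=0, W=2) weight 1/972
  (Y=0, U=0, V=2, Z=0, X=1, W=0) weight 1/3888
  (Y=0, U=0, V=2, Z=0, X=1, W=1) weight 1/1296
  (Y=0, U=0, V=2, Z=0, X=1, W=2) weight 1/972
  (Y=0, U=0, V=2, Z=0, X=2, W=0) weight 1/3888
  (Y=0, U=0, V=2, Z=0, X=2, W=1) weight 1/1296
  (Y=0, U=2, V=2, Z=1, X=0, W=0) weight 1/1296
  … 315 more
Group by Z:
  weight(Z=0) = 55/324
  weight(Z=1) = 4/27
Total weight = 55/324 + 4/27 = 103/324
P(Z=0 | obs) = 55/324 / 103/324 = 55/103
P(Z=1 | obs) = 4/27 / 103/324 = 48/103
argmax = 0

argmax_v P(Z = v | obs) = 0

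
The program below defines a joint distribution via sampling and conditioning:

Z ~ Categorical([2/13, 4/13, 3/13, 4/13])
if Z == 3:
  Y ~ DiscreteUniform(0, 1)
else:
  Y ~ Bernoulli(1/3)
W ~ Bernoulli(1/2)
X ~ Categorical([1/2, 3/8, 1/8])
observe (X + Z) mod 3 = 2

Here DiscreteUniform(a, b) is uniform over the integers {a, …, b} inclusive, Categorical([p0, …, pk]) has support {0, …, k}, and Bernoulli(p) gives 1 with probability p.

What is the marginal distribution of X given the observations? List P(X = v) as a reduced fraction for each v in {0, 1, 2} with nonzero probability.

P(X=0) = 2/5, P(X=1) = 2/5, P(X=2) = 1/5

Enumerate traces; 16 have nonzero weight after conditioning:
  (Z=0, Y=0, W=0, X=2) weight 1/156
  (Z=0, Y=0, W=1, X=2) weight 1/156
  (Z=0, Y=1, W=0, X=2) weight 1/312
  (Z=0, Y=1, W=1, X=2) weight 1/312
  (Z=1, Y=0, W=0, X=1) weight 1/26
  (Z=1, Y=0, W=1, X=1) weight 1/26
  (Z=1, Y=1, W=0, X=1) weight 1/52
  (Z=1, Y=1, W=1, X=1) weight 1/52
  (Z=2, Y=0, W=0, X=0) weight 1/26
  … 7 more
Group by X:
  weight(X=0) = 3/26
  weight(X=1) = 3/26
  weight(X=2) = 3/52
Total weight = 3/26 + 3/26 + 3/52 = 15/52
P(X=0 | obs) = 3/26 / 15/52 = 2/5
P(X=1 | obs) = 3/26 / 15/52 = 2/5
P(X=2 | obs) = 3/52 / 15/52 = 1/5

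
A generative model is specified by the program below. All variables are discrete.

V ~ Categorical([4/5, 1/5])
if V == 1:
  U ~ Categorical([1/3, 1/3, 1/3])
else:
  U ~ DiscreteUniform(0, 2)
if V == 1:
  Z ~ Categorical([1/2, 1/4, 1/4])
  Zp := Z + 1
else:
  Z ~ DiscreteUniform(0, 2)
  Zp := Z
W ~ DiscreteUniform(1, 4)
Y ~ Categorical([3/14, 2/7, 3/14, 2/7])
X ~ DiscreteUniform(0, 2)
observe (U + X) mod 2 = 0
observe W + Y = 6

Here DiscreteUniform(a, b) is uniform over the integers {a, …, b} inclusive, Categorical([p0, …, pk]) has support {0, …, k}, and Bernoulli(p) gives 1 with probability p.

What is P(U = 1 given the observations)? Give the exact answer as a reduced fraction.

P(U = 1 | obs) = 1/5

Enumerate traces; 60 have nonzero weight after conditioning:
  (V=0, U=0, Z=0, W=3, Y=3, X=0) weight 2/945
  (V=0, U=0, Z=0, W=3, Y=3, X=2) weight 2/945
  (V=0, U=0, Z=0, W=4, Y=2, X=0) weight 1/630
  (V=0, U=0, Z=0, W=4, Y=2, X=2) weight 1/630
  (V=0, U=0, Z=1, W=3, Y=3, X=0) weight 2/945
  (V=0, U=0, Z=1, W=3, Y=3, X=2) weight 2/945
  (V=0, U=0, Z=1, W=4, Y=2, X=0) weight 1/630
  (V=0, U=0, Z=1, W=4, Y=2, X=2) weight 1/630
  (V=0, U=1, Z=0, W=3, Y=3, X=1) weight 2/945
  (V=0, U=2, Z=0, W=3, Y=3, X=0) weight 2/945
  … 50 more
Group by U:
  weight(U=0) = 1/36
  weight(U=1) = 1/72
  weight(U=2) = 1/36
Total weight = 1/36 + 1/72 + 1/36 = 5/72
P(U=0 | obs) = 1/36 / 5/72 = 2/5
P(U=1 | obs) = 1/72 / 5/72 = 1/5
P(U=2 | obs) = 1/36 / 5/72 = 2/5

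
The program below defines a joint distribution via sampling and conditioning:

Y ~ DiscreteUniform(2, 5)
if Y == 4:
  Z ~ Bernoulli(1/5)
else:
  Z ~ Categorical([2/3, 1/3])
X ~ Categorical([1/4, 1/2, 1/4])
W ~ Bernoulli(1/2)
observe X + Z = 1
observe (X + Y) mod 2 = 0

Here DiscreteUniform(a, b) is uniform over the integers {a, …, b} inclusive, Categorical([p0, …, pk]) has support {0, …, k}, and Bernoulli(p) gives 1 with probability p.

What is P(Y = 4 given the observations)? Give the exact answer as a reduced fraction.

P(Y = 4 | obs) = 1/16

Enumerate traces; 8 have nonzero weight after conditioning:
  (Y=2, Z=1, X=0, W=0) weight 1/96
  (Y=2, Z=1, X=0, W=1) weight 1/96
  (Y=3, Z=0, X=1, W=0) weight 1/24
  (Y=3, Z=0, X=1, W=1) weight 1/24
  (Y=4, Z=1, X=0, W=0) weight 1/160
  (Y=4, Z=1, X=0, W=1) weight 1/160
  (Y=5, Z=0, X=1, W=0) weight 1/24
  (Y=5, Z=0, X=1, W=1) weight 1/24
Group by Y:
  weight(Y=2) = 1/48
  weight(Y=3) = 1/12
  weight(Y=4) = 1/80
  weight(Y=5) = 1/12
Total weight = 1/48 + 1/12 + 1/80 + 1/12 = 1/5
P(Y=2 | obs) = 1/48 / 1/5 = 5/48
P(Y=3 | obs) = 1/12 / 1/5 = 5/12
P(Y=4 | obs) = 1/80 / 1/5 = 1/16
P(Y=5 | obs) = 1/12 / 1/5 = 5/12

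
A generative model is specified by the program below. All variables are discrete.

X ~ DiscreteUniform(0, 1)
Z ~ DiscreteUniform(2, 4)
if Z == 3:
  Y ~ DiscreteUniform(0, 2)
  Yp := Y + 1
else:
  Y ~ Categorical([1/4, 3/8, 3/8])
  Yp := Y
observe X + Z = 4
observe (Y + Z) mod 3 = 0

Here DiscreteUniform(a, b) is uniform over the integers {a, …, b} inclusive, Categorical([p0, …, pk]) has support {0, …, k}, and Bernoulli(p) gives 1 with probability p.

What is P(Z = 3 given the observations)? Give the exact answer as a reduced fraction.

Enumerate traces; 2 have nonzero weight after conditioning:
  (X=0, Z=4, Y=2) weight 1/16
  (X=1, Z=3, Y=0) weight 1/18
Group by Z:
  weight(Z=3) = 1/18
  weight(Z=4) = 1/16
Total weight = 1/18 + 1/16 = 17/144
P(Z=3 | obs) = 1/18 / 17/144 = 8/17
P(Z=4 | obs) = 1/16 / 17/144 = 9/17

P(Z = 3 | obs) = 8/17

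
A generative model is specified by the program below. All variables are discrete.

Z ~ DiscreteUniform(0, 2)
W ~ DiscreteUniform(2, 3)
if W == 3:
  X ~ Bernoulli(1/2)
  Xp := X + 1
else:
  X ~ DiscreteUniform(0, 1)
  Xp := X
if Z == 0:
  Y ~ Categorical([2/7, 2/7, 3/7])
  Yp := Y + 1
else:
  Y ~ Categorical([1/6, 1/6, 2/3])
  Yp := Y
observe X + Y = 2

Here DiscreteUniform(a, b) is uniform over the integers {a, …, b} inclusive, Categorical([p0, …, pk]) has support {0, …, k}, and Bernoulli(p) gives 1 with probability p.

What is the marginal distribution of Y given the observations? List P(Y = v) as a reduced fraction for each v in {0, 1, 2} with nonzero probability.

P(Y=1) = 13/50, P(Y=2) = 37/50

Enumerate traces; 12 have nonzero weight after conditioning:
  (Z=0, W=2, X=0, Y=2) weight 1/28
  (Z=0, W=2, X=1, Y=1) weight 1/42
  (Z=0, W=3, X=0, Y=2) weight 1/28
  (Z=0, W=3, X=1, Y=1) weight 1/42
  (Z=1, W=2, X=0, Y=2) weight 1/18
  (Z=1, W=2, X=1, Y=1) weight 1/72
  (Z=1, W=3, X=0, Y=2) weight 1/18
  (Z=1, W=3, X=1, Y=1) weight 1/72
  … 4 more
Group by Y:
  weight(Y=1) = 13/126
  weight(Y=2) = 37/126
Total weight = 13/126 + 37/126 = 25/63
P(Y=1 | obs) = 13/126 / 25/63 = 13/50
P(Y=2 | obs) = 37/126 / 25/63 = 37/50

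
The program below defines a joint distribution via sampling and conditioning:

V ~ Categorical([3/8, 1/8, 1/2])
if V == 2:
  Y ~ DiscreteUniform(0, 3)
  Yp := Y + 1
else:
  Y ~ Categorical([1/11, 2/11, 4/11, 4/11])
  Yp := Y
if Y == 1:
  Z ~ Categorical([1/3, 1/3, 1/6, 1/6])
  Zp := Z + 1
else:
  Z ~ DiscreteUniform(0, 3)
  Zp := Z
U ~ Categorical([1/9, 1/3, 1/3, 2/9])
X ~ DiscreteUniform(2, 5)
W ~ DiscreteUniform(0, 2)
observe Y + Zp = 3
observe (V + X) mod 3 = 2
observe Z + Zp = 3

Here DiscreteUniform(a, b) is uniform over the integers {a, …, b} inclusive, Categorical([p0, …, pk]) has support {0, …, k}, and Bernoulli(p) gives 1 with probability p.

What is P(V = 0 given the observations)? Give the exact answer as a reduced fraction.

P(V = 0 | obs) = 12/25

Enumerate traces; 48 have nonzero weight after conditioning:
  (V=0, Y=1, Z=1, U=0, X=2, W=0) weight 1/4752
  (V=0, Y=1, Z=1, U=0, X=2, W=1) weight 1/4752
  (V=0, Y=1, Z=1, U=0, X=2, W=2) weight 1/4752
  (V=0, Y=1, Z=1, U=0, X=5, W=0) weight 1/4752
  (V=0, Y=1, Z=1, U=0, X=5, W=1) weight 1/4752
  (V=0, Y=1, Z=1, U=0, X=5, W=2) weight 1/4752
  (V=0, Y=1, Z=1, U=1, X=2, W=0) weight 1/1584
  (V=0, Y=1, Z=1, U=1, X=2, W=1) weight 1/1584
  (V=1, Y=1, Z=1, U=0, X=4, W=0) weight 1/14256
  (V=2, Y=1, Z=1, U=0, X=3, W=0) weight 1/2592
  … 38 more
Group by V:
  weight(V=0) = 1/88
  weight(V=1) = 1/528
  weight(V=2) = 1/96
Total weight = 1/88 + 1/528 + 1/96 = 25/1056
P(V=0 | obs) = 1/88 / 25/1056 = 12/25
P(V=1 | obs) = 1/528 / 25/1056 = 2/25
P(V=2 | obs) = 1/96 / 25/1056 = 11/25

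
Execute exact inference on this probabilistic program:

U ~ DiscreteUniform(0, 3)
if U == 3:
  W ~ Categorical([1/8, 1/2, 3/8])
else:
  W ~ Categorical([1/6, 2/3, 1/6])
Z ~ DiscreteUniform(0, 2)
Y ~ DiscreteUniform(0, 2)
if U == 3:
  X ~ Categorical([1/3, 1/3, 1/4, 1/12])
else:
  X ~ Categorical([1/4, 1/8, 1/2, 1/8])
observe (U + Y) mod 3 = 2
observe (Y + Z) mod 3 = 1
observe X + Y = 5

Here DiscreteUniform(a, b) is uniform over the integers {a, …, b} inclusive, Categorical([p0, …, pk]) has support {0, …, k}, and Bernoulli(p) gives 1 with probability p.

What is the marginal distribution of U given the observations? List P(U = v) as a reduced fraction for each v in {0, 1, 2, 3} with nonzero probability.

P(U=0) = 3/5, P(U=3) = 2/5

Enumerate traces; 6 have nonzero weight after conditioning:
  (U=0, W=0, Z=2, Y=2, X=3) weight 1/1728
  (U=0, W=1, Z=2, Y=2, X=3) weight 1/432
  (U=0, W=2, Z=2, Y=2, X=3) weight 1/1728
  (U=3, W=0, Z=2, Y=2, X=3) weight 1/3456
  (U=3, W=1, Z=2, Y=2, X=3) weight 1/864
  (U=3, W=2, Z=2, Y=2, X=3) weight 1/1152
Group by U:
  weight(U=0) = 1/288
  weight(U=3) = 1/432
Total weight = 1/288 + 1/432 = 5/864
P(U=0 | obs) = 1/288 / 5/864 = 3/5
P(U=3 | obs) = 1/432 / 5/864 = 2/5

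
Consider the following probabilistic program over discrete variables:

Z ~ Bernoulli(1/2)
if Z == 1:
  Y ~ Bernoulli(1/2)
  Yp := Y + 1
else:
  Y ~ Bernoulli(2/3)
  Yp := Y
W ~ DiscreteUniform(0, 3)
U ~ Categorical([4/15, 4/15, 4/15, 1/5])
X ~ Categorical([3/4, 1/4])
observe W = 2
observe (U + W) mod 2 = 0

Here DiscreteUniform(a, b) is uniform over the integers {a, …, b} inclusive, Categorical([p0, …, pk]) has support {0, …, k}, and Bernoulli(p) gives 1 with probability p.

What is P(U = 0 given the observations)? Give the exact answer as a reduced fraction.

Enumerate traces; 16 have nonzero weight after conditioning:
  (Z=0, Y=0, W=2, U=0, X=0) weight 1/120
  (Z=0, Y=0, W=2, U=0, X=1) weight 1/360
  (Z=0, Y=0, W=2, U=2, X=0) weight 1/120
  (Z=0, Y=0, W=2, U=2, X=1) weight 1/360
  (Z=0, Y=1, W=2, U=0, X=0) weight 1/60
  (Z=0, Y=1, W=2, U=0, X=1) weight 1/180
  (Z=0, Y=1, W=2, U=2, X=0) weight 1/60
  (Z=0, Y=1, W=2, U=2, X=1) weight 1/180
  … 8 more
Group by U:
  weight(U=0) = 1/15
  weight(U=2) = 1/15
Total weight = 1/15 + 1/15 = 2/15
P(U=0 | obs) = 1/15 / 2/15 = 1/2
P(U=2 | obs) = 1/15 / 2/15 = 1/2

P(U = 0 | obs) = 1/2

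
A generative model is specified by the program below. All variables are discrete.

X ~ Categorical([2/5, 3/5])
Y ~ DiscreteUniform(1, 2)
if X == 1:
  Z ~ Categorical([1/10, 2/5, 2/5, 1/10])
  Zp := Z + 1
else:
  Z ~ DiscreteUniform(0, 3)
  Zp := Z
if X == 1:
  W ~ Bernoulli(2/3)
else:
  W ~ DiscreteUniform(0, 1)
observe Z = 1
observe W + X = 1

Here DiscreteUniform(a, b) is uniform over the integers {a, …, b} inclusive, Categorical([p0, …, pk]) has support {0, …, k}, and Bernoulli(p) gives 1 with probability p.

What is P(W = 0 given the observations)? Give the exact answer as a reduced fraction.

P(W = 0 | obs) = 8/13

Enumerate traces; 4 have nonzero weight after conditioning:
  (X=0, Y=1, Z=1, W=1) weight 1/40
  (X=0, Y=2, Z=1, W=1) weight 1/40
  (X=1, Y=1, Z=1, W=0) weight 1/25
  (X=1, Y=2, Z=1, W=0) weight 1/25
Group by W:
  weight(W=0) = 2/25
  weight(W=1) = 1/20
Total weight = 2/25 + 1/20 = 13/100
P(W=0 | obs) = 2/25 / 13/100 = 8/13
P(W=1 | obs) = 1/20 / 13/100 = 5/13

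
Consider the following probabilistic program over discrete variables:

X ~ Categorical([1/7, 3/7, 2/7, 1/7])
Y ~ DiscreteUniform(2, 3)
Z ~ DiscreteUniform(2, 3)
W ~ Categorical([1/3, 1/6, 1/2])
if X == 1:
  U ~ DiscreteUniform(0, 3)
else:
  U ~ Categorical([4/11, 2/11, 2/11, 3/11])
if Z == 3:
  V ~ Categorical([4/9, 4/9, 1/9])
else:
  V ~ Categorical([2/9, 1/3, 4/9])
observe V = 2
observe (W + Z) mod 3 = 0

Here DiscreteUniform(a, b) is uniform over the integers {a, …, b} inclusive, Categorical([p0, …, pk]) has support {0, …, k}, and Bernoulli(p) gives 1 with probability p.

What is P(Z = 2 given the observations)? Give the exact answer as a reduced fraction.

P(Z = 2 | obs) = 2/3

Enumerate traces; 64 have nonzero weight after conditioning:
  (X=0, Y=2, Z=2, W=1, U=0, V=2) weight 2/2079
  (X=0, Y=2, Z=2, W=1, U=1, V=2) weight 1/2079
  (X=0, Y=2, Z=2, W=1, U=2, V=2) weight 1/2079
  (X=0, Y=2, Z=2, W=1, U=3, V=2) weight 1/1386
  (X=0, Y=2, Z=3, W=0, U=0, V=2) weight 1/2079
  (X=0, Y=2, Z=3, W=0, U=1, V=2) weight 1/4158
  (X=0, Y=2, Z=3, W=0, U=2, V=2) weight 1/4158
  (X=0, Y=2, Z=3, W=0, U=3, V=2) weight 1/2772
  … 56 more
Group by Z:
  weight(Z=2) = 1/27
  weight(Z=3) = 1/54
Total weight = 1/27 + 1/54 = 1/18
P(Z=2 | obs) = 1/27 / 1/18 = 2/3
P(Z=3 | obs) = 1/54 / 1/18 = 1/3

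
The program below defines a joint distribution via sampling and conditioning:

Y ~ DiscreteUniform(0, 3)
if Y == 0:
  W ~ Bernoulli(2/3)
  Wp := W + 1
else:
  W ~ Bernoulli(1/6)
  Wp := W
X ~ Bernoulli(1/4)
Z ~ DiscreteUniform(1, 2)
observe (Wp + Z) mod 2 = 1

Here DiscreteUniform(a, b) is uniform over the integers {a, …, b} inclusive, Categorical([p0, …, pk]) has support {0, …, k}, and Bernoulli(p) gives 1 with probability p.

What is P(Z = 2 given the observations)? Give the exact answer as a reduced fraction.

Enumerate traces; 16 have nonzero weight after conditioning:
  (Y=0, W=0, X=0, Z=2) weight 1/32
  (Y=0, W=0, X=1, Z=2) weight 1/96
  (Y=0, W=1, X=0, Z=1) weight 1/16
  (Y=0, W=1, X=1, Z=1) weight 1/48
  (Y=1, W=0, X=0, Z=1) weight 5/64
  (Y=1, W=0, X=1, Z=1) weight 5/192
  (Y=1, W=1, X=0, Z=2) weight 1/64
  (Y=1, W=1, X=1, Z=2) weight 1/192
  … 8 more
Group by Z:
  weight(Z=1) = 19/48
  weight(Z=2) = 5/48
Total weight = 19/48 + 5/48 = 1/2
P(Z=1 | obs) = 19/48 / 1/2 = 19/24
P(Z=2 | obs) = 5/48 / 1/2 = 5/24

P(Z = 2 | obs) = 5/24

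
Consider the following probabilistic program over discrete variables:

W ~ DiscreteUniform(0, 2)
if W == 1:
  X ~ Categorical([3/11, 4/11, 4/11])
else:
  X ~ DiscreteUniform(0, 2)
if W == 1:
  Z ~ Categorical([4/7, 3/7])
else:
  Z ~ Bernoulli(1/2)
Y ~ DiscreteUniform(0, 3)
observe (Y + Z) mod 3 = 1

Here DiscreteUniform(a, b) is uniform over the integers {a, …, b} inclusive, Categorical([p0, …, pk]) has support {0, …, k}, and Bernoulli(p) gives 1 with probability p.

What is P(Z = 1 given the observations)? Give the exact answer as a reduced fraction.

P(Z = 1 | obs) = 20/31

Enumerate traces; 27 have nonzero weight after conditioning:
  (W=0, X=0, Z=0, Y=1) weight 1/72
  (W=0, X=0, Z=1, Y=0) weight 1/72
  (W=0, X=0, Z=1, Y=3) weight 1/72
  (W=0, X=1, Z=0, Y=1) weight 1/72
  (W=0, X=1, Z=1, Y=0) weight 1/72
  (W=0, X=1, Z=1, Y=3) weight 1/72
  (W=0, X=2, Z=0, Y=1) weight 1/72
  (W=0, X=2, Z=1, Y=0) weight 1/72
  … 19 more
Group by Z:
  weight(Z=0) = 11/84
  weight(Z=1) = 5/21
Total weight = 11/84 + 5/21 = 31/84
P(Z=0 | obs) = 11/84 / 31/84 = 11/31
P(Z=1 | obs) = 5/21 / 31/84 = 20/31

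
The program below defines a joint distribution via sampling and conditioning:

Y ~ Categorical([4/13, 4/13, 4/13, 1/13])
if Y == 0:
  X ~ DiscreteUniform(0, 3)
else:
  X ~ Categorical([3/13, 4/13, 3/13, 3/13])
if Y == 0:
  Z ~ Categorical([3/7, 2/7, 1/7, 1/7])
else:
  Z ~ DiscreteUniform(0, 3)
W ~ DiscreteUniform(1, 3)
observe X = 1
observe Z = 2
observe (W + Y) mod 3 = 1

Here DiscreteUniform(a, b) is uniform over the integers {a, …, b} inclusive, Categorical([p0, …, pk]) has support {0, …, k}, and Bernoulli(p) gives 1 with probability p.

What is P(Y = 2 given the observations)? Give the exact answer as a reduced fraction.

P(Y = 2 | obs) = 7/19

Enumerate traces; 4 have nonzero weight after conditioning:
  (Y=0, X=1, Z=2, W=1) weight 1/273
  (Y=1, X=1, Z=2, W=3) weight 4/507
  (Y=2, X=1, Z=2, W=2) weight 4/507
  (Y=3, X=1, Z=2, W=1) weight 1/507
Group by Y:
  weight(Y=0) = 1/273
  weight(Y=1) = 4/507
  weight(Y=2) = 4/507
  weight(Y=3) = 1/507
Total weight = 1/273 + 4/507 + 4/507 + 1/507 = 76/3549
P(Y=0 | obs) = 1/273 / 76/3549 = 13/76
P(Y=1 | obs) = 4/507 / 76/3549 = 7/19
P(Y=2 | obs) = 4/507 / 76/3549 = 7/19
P(Y=3 | obs) = 1/507 / 76/3549 = 7/76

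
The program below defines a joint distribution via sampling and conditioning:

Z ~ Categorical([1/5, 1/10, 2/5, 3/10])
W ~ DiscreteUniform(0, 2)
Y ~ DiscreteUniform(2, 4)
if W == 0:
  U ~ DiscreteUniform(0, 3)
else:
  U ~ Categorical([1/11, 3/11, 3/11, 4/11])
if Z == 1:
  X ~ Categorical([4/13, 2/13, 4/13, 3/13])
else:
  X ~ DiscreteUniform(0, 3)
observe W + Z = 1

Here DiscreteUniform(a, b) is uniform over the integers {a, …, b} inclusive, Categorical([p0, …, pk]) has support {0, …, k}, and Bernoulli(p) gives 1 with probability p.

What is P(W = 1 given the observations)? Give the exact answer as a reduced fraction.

P(W = 1 | obs) = 2/3

Enumerate traces; 96 have nonzero weight after conditioning:
  (Z=0, W=1, Y=2, U=0, X=0) weight 1/1980
  (Z=0, W=1, Y=2, U=0, X=1) weight 1/1980
  (Z=0, W=1, Y=2, U=0, X=2) weight 1/1980
  (Z=0, W=1, Y=2, U=0, X=3) weight 1/1980
  (Z=0, W=1, Y=2, U=1, X=0) weight 1/660
  (Z=0, W=1, Y=2, U=1, X=1) weight 1/660
  (Z=0, W=1, Y=2, U=1, X=2) weight 1/660
  (Z=0, W=1, Y=2, U=1, X=3) weight 1/660
  (Z=1, W=0, Y=2, U=0, X=0) weight 1/1170
  … 87 more
Group by W:
  weight(W=0) = 1/30
  weight(W=1) = 1/15
Total weight = 1/30 + 1/15 = 1/10
P(W=0 | obs) = 1/30 / 1/10 = 1/3
P(W=1 | obs) = 1/15 / 1/10 = 2/3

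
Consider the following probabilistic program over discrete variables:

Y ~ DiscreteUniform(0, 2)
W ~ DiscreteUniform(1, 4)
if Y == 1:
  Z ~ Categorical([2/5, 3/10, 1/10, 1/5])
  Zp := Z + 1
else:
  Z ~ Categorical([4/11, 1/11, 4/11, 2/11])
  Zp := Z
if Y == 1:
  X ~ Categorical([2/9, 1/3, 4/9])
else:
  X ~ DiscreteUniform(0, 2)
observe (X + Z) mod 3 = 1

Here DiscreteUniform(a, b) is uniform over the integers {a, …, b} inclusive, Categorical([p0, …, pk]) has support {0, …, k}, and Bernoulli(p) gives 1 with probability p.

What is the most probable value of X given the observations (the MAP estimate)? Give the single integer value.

argmax_v P(X = v | obs) = 1

Enumerate traces; 48 have nonzero weight after conditioning:
  (Y=0, W=1, Z=0, X=1) weight 1/99
  (Y=0, W=1, Z=1, X=0) weight 1/396
  (Y=0, W=1, Z=2, X=2) weight 1/99
  (Y=0, W=1, Z=3, X=1) weight 1/198
  (Y=0, W=2, Z=0, X=1) weight 1/99
  (Y=0, W=2, Z=1, X=0) weight 1/396
  (Y=0, W=2, Z=2, X=2) weight 1/99
  (Y=0, W=2, Z=3, X=1) weight 1/198
  … 40 more
Group by X:
  weight(X=0) = 7/165
  weight(X=1) = 31/165
  weight(X=2) = 142/1485
Total weight = 7/165 + 31/165 + 142/1485 = 44/135
P(X=0 | obs) = 7/165 / 44/135 = 63/484
P(X=1 | obs) = 31/165 / 44/135 = 279/484
P(X=2 | obs) = 142/1485 / 44/135 = 71/242
argmax = 1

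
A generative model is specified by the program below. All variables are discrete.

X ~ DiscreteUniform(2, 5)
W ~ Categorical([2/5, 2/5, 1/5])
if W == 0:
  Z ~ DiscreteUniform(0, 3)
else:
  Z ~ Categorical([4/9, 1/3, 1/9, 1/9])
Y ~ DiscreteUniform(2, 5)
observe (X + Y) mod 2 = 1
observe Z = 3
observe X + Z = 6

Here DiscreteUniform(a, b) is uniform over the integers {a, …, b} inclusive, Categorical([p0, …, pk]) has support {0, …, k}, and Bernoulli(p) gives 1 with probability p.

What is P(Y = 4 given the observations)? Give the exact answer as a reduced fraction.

P(Y = 4 | obs) = 1/2

Enumerate traces; 6 have nonzero weight after conditioning:
  (X=3, W=0, Z=3, Y=2) weight 1/160
  (X=3, W=0, Z=3, Y=4) weight 1/160
  (X=3, W=1, Z=3, Y=2) weight 1/360
  (X=3, W=1, Z=3, Y=4) weight 1/360
  (X=3, W=2, Z=3, Y=2) weight 1/720
  (X=3, W=2, Z=3, Y=4) weight 1/720
Group by Y:
  weight(Y=2) = 1/96
  weight(Y=4) = 1/96
Total weight = 1/96 + 1/96 = 1/48
P(Y=2 | obs) = 1/96 / 1/48 = 1/2
P(Y=4 | obs) = 1/96 / 1/48 = 1/2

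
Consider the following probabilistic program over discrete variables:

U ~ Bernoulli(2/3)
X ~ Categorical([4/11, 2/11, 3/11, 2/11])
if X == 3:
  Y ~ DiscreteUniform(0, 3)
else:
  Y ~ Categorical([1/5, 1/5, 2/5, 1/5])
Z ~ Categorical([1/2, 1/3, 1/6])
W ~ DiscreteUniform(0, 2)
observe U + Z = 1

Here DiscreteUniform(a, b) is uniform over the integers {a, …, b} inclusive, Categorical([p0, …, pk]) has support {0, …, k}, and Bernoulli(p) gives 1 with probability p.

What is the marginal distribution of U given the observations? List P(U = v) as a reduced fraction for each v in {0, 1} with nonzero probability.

Enumerate traces; 96 have nonzero weight after conditioning:
  (U=0, X=0, Y=0, Z=1, W=0) weight 4/1485
  (U=0, X=0, Y=0, Z=1, W=1) weight 4/1485
  (U=0, X=0, Y=0, Z=1, W=2) weight 4/1485
  (U=0, X=0, Y=1, Z=1, W=0) weight 4/1485
  (U=0, X=0, Y=1, Z=1, W=1) weight 4/1485
  (U=0, X=0, Y=1, Z=1, W=2) weight 4/1485
  (U=0, X=0, Y=2, Z=1, W=0) weight 8/1485
  (U=0, X=0, Y=2, Z=1, W=1) weight 8/1485
  (U=1, X=0, Y=0, Z=0, W=0) weight 4/495
  … 87 more
Group by U:
  weight(U=0) = 1/9
  weight(U=1) = 1/3
Total weight = 1/9 + 1/3 = 4/9
P(U=0 | obs) = 1/9 / 4/9 = 1/4
P(U=1 | obs) = 1/3 / 4/9 = 3/4

P(U=0) = 1/4, P(U=1) = 3/4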